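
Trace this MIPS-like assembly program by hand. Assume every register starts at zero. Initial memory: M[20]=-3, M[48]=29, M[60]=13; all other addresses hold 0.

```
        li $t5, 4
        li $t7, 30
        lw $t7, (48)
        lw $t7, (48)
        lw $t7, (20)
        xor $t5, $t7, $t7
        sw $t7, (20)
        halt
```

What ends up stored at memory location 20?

-3

after li $t5, 4: $t5=4
after li $t7, 30: $t7=30
after lw $t7, (48): $t7=M[48]=29
after lw $t7, (48): $t7=M[48]=29
after lw $t7, (20): $t7=M[20]=-3
after xor $t5, $t7, $t7: $t5=(-3)^(-3)=0
sw $t7, (20) → M[20]=-3
halt.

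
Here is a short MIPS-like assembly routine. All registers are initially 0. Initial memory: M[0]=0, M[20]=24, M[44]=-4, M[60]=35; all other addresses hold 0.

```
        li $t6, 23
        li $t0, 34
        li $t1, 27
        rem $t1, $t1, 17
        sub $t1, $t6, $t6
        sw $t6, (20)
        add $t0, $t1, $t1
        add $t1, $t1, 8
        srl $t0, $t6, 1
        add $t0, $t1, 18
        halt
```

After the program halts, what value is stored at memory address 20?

23

li $t6, 23 → $t6=23
li $t0, 34 → $t0=34
li $t1, 27 → $t1=27
rem $t1, $t1, 17 → $t1=27%17=10
sub $t1, $t6, $t6 → $t1=23-23=0
sw $t6, (20) → M[20]=23
add $t0, $t1, $t1 → $t0=0+0=0
add $t1, $t1, 8 → $t1=0+8=8
srl $t0, $t6, 1 → $t0=23>>1=11
add $t0, $t1, 18 → $t0=8+18=26
halt.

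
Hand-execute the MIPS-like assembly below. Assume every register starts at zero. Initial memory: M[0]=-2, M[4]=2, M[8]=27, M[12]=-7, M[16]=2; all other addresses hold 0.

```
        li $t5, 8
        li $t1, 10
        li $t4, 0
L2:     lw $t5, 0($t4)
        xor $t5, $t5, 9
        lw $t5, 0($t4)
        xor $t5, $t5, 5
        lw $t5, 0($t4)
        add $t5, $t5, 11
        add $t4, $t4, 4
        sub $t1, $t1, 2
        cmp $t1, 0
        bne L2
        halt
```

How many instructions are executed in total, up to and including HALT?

$t5=8
$t1=10
$t4=0
$t5=M[0]=-2
$t5=(-2)^9=-9
$t5=M[0]=-2
$t5=(-2)^5=-5
$t5=M[0]=-2
$t5=(-2)+11=9
$t4=0+4=4
$t1=10-2=8
cmp $t1, 0  (cmp 8,0)
bne L2: taken
$t5=M[4]=2
$t5=2^9=11
$t5=M[4]=2
$t5=2^5=7
$t5=M[4]=2
$t5=2+11=13
$t4=4+4=8
$t1=8-2=6
cmp $t1, 0  (cmp 6,0)
bne L2: taken
$t5=M[8]=27
$t5=27^9=18
$t5=M[8]=27
$t5=27^5=30
$t5=M[8]=27
$t5=27+11=38
$t4=8+4=12
$t1=6-2=4
cmp $t1, 0  (cmp 4,0)
bne L2: taken
$t5=M[12]=-7
$t5=(-7)^9=-16
$t5=M[12]=-7
$t5=(-7)^5=-4
$t5=M[12]=-7
$t5=(-7)+11=4
$t4=12+4=16
$t1=4-2=2
cmp $t1, 0  (cmp 2,0)
bne L2: taken
$t5=M[16]=2
$t5=2^9=11
$t5=M[16]=2
$t5=2^5=7
$t5=M[16]=2
$t5=2+11=13
$t4=16+4=20
$t1=2-2=0
cmp $t1, 0  (cmp 0,0)
bne L2: not taken
halt.
Total executed instructions: 54.

54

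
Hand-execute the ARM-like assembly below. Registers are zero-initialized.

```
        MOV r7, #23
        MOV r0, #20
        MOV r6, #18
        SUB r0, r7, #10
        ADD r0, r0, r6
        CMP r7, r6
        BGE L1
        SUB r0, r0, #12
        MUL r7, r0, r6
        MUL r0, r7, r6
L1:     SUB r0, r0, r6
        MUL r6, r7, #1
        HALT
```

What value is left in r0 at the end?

13

r7=23
r0=20
r6=18
r0=23-10=13
r0=13+18=31
CMP r7, r6  (cmp 23,18)
BGE L1: taken
r0=31-18=13
r6=23*1=23
halt.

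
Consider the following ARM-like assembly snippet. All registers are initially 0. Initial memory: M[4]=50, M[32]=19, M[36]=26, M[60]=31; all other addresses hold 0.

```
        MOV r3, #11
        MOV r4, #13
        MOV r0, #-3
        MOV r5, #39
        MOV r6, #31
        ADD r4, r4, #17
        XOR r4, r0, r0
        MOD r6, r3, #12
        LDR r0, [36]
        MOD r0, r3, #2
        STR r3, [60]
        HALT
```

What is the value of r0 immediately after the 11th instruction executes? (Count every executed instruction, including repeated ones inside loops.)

after MOV r3, #11: r3=11
after MOV r4, #13: r4=13
after MOV r0, #-3: r0=-3
after MOV r5, #39: r5=39
after MOV r6, #31: r6=31
after ADD r4, r4, #17: r4=13+17=30
after XOR r4, r0, r0: r4=(-3)^(-3)=0
after MOD r6, r3, #12: r6=11%12=11
after LDR r0, [36]: r0=M[36]=26
after MOD r0, r3, #2: r0=11%2=1
STR r3, [60] → M[60]=11
After step 11: r0 = 1.

1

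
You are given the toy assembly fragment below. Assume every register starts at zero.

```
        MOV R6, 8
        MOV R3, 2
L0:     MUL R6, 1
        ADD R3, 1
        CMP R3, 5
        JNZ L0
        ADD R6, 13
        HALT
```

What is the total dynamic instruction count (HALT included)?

after MOV R6, 8: R6=8
after MOV R3, 2: R3=2
after MUL R6, 1: R6=8*1=8
after ADD R3, 1: R3=2+1=3
CMP R3, 5  (cmp 3,5)
JNZ L0: taken
after MUL R6, 1: R6=8*1=8
after ADD R3, 1: R3=3+1=4
CMP R3, 5  (cmp 4,5)
JNZ L0: taken
after MUL R6, 1: R6=8*1=8
after ADD R3, 1: R3=4+1=5
CMP R3, 5  (cmp 5,5)
JNZ L0: not taken
after ADD R6, 13: R6=8+13=21
halt.
Total executed instructions: 16.

16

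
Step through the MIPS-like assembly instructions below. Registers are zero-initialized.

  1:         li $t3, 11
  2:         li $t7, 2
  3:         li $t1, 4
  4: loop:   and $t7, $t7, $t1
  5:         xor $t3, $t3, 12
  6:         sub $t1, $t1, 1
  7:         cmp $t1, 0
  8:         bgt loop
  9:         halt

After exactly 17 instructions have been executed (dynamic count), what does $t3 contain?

7

li $t3, 11 → $t3=11
li $t7, 2 → $t7=2
li $t1, 4 → $t1=4
and $t7, $t7, $t1 → $t7=2&4=0
xor $t3, $t3, 12 → $t3=11^12=7
sub $t1, $t1, 1 → $t1=4-1=3
cmp $t1, 0  (cmp 3,0)
bgt loop: taken
and $t7, $t7, $t1 → $t7=0&3=0
xor $t3, $t3, 12 → $t3=7^12=11
sub $t1, $t1, 1 → $t1=3-1=2
cmp $t1, 0  (cmp 2,0)
bgt loop: taken
and $t7, $t7, $t1 → $t7=0&2=0
xor $t3, $t3, 12 → $t3=11^12=7
sub $t1, $t1, 1 → $t1=2-1=1
cmp $t1, 0  (cmp 1,0)
After step 17: $t3 = 7.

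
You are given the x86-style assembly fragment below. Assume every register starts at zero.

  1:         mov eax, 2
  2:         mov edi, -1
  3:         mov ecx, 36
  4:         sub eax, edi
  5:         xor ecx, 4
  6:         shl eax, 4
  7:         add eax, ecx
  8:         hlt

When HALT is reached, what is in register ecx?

after mov eax, 2: eax=2
after mov edi, -1: edi=-1
after mov ecx, 36: ecx=36
after sub eax, edi: eax=2-(-1)=3
after xor ecx, 4: ecx=36^4=32
after shl eax, 4: eax=3<<4=48
after add eax, ecx: eax=48+32=80
halt.

32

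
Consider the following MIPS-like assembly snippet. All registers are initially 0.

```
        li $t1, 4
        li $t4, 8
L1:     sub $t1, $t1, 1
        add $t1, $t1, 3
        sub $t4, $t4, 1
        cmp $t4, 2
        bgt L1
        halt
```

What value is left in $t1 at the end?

$t1=4
$t4=8
$t1=4-1=3
$t1=3+3=6
$t4=8-1=7
cmp $t4, 2  (cmp 7,2)
bgt L1: taken
$t1=6-1=5
$t1=5+3=8
$t4=7-1=6
cmp $t4, 2  (cmp 6,2)
bgt L1: taken
$t1=8-1=7
$t1=7+3=10
$t4=6-1=5
cmp $t4, 2  (cmp 5,2)
bgt L1: taken
$t1=10-1=9
$t1=9+3=12
$t4=5-1=4
cmp $t4, 2  (cmp 4,2)
bgt L1: taken
$t1=12-1=11
$t1=11+3=14
$t4=4-1=3
cmp $t4, 2  (cmp 3,2)
bgt L1: taken
$t1=14-1=13
$t1=13+3=16
$t4=3-1=2
cmp $t4, 2  (cmp 2,2)
bgt L1: not taken
halt.

16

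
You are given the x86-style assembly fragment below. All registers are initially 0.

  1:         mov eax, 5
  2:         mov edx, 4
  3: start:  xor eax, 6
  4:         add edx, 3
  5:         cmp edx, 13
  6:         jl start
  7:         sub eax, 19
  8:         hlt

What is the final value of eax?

-16

after mov eax, 5: eax=5
after mov edx, 4: edx=4
after xor eax, 6: eax=5^6=3
after add edx, 3: edx=4+3=7
cmp edx, 13  (cmp 7,13)
jl start: taken
after xor eax, 6: eax=3^6=5
after add edx, 3: edx=7+3=10
cmp edx, 13  (cmp 10,13)
jl start: taken
after xor eax, 6: eax=5^6=3
after add edx, 3: edx=10+3=13
cmp edx, 13  (cmp 13,13)
jl start: not taken
after sub eax, 19: eax=3-19=-16
halt.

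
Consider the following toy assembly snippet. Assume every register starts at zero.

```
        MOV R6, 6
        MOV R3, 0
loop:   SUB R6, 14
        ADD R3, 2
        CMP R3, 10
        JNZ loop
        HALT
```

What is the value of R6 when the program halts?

-64

after MOV R6, 6: R6=6
after MOV R3, 0: R3=0
after SUB R6, 14: R6=6-14=-8
after ADD R3, 2: R3=0+2=2
CMP R3, 10  (cmp 2,10)
JNZ loop: taken
after SUB R6, 14: R6=(-8)-14=-22
after ADD R3, 2: R3=2+2=4
CMP R3, 10  (cmp 4,10)
JNZ loop: taken
after SUB R6, 14: R6=(-22)-14=-36
after ADD R3, 2: R3=4+2=6
CMP R3, 10  (cmp 6,10)
JNZ loop: taken
after SUB R6, 14: R6=(-36)-14=-50
after ADD R3, 2: R3=6+2=8
CMP R3, 10  (cmp 8,10)
JNZ loop: taken
after SUB R6, 14: R6=(-50)-14=-64
after ADD R3, 2: R3=8+2=10
CMP R3, 10  (cmp 10,10)
JNZ loop: not taken
halt.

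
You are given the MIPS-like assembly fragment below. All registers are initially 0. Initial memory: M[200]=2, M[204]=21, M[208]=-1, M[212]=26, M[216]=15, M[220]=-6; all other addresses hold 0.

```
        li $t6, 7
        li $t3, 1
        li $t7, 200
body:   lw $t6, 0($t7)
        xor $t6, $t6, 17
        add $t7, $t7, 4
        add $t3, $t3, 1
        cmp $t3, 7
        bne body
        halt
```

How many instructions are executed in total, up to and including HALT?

after li $t6, 7: $t6=7
after li $t3, 1: $t3=1
after li $t7, 200: $t7=200
after lw $t6, 0($t7): $t6=M[200]=2
after xor $t6, $t6, 17: $t6=2^17=19
after add $t7, $t7, 4: $t7=200+4=204
after add $t3, $t3, 1: $t3=1+1=2
cmp $t3, 7  (cmp 2,7)
bne body: taken
after lw $t6, 0($t7): $t6=M[204]=21
after xor $t6, $t6, 17: $t6=21^17=4
after add $t7, $t7, 4: $t7=204+4=208
after add $t3, $t3, 1: $t3=2+1=3
cmp $t3, 7  (cmp 3,7)
bne body: taken
after lw $t6, 0($t7): $t6=M[208]=-1
after xor $t6, $t6, 17: $t6=(-1)^17=-18
after add $t7, $t7, 4: $t7=208+4=212
after add $t3, $t3, 1: $t3=3+1=4
cmp $t3, 7  (cmp 4,7)
bne body: taken
after lw $t6, 0($t7): $t6=M[212]=26
after xor $t6, $t6, 17: $t6=26^17=11
after add $t7, $t7, 4: $t7=212+4=216
after add $t3, $t3, 1: $t3=4+1=5
cmp $t3, 7  (cmp 5,7)
bne body: taken
after lw $t6, 0($t7): $t6=M[216]=15
after xor $t6, $t6, 17: $t6=15^17=30
after add $t7, $t7, 4: $t7=216+4=220
after add $t3, $t3, 1: $t3=5+1=6
cmp $t3, 7  (cmp 6,7)
bne body: taken
after lw $t6, 0($t7): $t6=M[220]=-6
after xor $t6, $t6, 17: $t6=(-6)^17=-21
after add $t7, $t7, 4: $t7=220+4=224
after add $t3, $t3, 1: $t3=6+1=7
cmp $t3, 7  (cmp 7,7)
bne body: not taken
halt.
Total executed instructions: 40.

40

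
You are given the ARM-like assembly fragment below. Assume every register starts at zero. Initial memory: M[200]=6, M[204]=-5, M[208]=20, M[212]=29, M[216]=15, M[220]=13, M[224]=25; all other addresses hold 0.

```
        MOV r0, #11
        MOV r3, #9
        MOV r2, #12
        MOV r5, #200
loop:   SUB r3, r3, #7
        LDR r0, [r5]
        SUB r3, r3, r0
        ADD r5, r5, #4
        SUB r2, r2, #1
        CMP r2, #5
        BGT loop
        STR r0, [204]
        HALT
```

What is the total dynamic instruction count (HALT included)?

55

after MOV r0, #11: r0=11
after MOV r3, #9: r3=9
after MOV r2, #12: r2=12
after MOV r5, #200: r5=200
after SUB r3, r3, #7: r3=9-7=2
after LDR r0, [r5]: r0=M[200]=6
after SUB r3, r3, r0: r3=2-6=-4
after ADD r5, r5, #4: r5=200+4=204
after SUB r2, r2, #1: r2=12-1=11
CMP r2, #5  (cmp 11,5)
BGT loop: taken
after SUB r3, r3, #7: r3=(-4)-7=-11
after LDR r0, [r5]: r0=M[204]=-5
after SUB r3, r3, r0: r3=(-11)-(-5)=-6
after ADD r5, r5, #4: r5=204+4=208
after SUB r2, r2, #1: r2=11-1=10
CMP r2, #5  (cmp 10,5)
BGT loop: taken
after SUB r3, r3, #7: r3=(-6)-7=-13
after LDR r0, [r5]: r0=M[208]=20
after SUB r3, r3, r0: r3=(-13)-20=-33
after ADD r5, r5, #4: r5=208+4=212
after SUB r2, r2, #1: r2=10-1=9
CMP r2, #5  (cmp 9,5)
BGT loop: taken
after SUB r3, r3, #7: r3=(-33)-7=-40
after LDR r0, [r5]: r0=M[212]=29
after SUB r3, r3, r0: r3=(-40)-29=-69
after ADD r5, r5, #4: r5=212+4=216
after SUB r2, r2, #1: r2=9-1=8
CMP r2, #5  (cmp 8,5)
BGT loop: taken
after SUB r3, r3, #7: r3=(-69)-7=-76
after LDR r0, [r5]: r0=M[216]=15
after SUB r3, r3, r0: r3=(-76)-15=-91
after ADD r5, r5, #4: r5=216+4=220
after SUB r2, r2, #1: r2=8-1=7
CMP r2, #5  (cmp 7,5)
BGT loop: taken
after SUB r3, r3, #7: r3=(-91)-7=-98
after LDR r0, [r5]: r0=M[220]=13
after SUB r3, r3, r0: r3=(-98)-13=-111
after ADD r5, r5, #4: r5=220+4=224
after SUB r2, r2, #1: r2=7-1=6
CMP r2, #5  (cmp 6,5)
BGT loop: taken
after SUB r3, r3, #7: r3=(-111)-7=-118
after LDR r0, [r5]: r0=M[224]=25
after SUB r3, r3, r0: r3=(-118)-25=-143
after ADD r5, r5, #4: r5=224+4=228
after SUB r2, r2, #1: r2=6-1=5
CMP r2, #5  (cmp 5,5)
BGT loop: not taken
STR r0, [204] → M[204]=25
halt.
Total executed instructions: 55.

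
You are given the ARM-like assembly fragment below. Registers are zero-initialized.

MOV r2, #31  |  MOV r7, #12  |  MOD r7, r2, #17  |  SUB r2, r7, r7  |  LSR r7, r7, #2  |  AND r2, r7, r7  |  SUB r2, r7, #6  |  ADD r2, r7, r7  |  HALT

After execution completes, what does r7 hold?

3

r2=31
r7=12
r7=31%17=14
r2=14-14=0
r7=14>>2=3
r2=3&3=3
r2=3-6=-3
r2=3+3=6
halt.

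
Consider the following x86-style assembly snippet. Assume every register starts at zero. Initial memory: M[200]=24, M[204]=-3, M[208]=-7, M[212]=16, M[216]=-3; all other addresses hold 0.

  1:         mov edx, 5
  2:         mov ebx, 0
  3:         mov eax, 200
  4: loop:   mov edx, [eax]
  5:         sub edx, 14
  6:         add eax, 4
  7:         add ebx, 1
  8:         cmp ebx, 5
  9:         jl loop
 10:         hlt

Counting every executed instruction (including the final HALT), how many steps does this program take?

mov edx, 5 → edx=5
mov ebx, 0 → ebx=0
mov eax, 200 → eax=200
mov edx, [eax] → edx=M[200]=24
sub edx, 14 → edx=24-14=10
add eax, 4 → eax=200+4=204
add ebx, 1 → ebx=0+1=1
cmp ebx, 5  (cmp 1,5)
jl loop: taken
mov edx, [eax] → edx=M[204]=-3
sub edx, 14 → edx=(-3)-14=-17
add eax, 4 → eax=204+4=208
add ebx, 1 → ebx=1+1=2
cmp ebx, 5  (cmp 2,5)
jl loop: taken
mov edx, [eax] → edx=M[208]=-7
sub edx, 14 → edx=(-7)-14=-21
add eax, 4 → eax=208+4=212
add ebx, 1 → ebx=2+1=3
cmp ebx, 5  (cmp 3,5)
jl loop: taken
mov edx, [eax] → edx=M[212]=16
sub edx, 14 → edx=16-14=2
add eax, 4 → eax=212+4=216
add ebx, 1 → ebx=3+1=4
cmp ebx, 5  (cmp 4,5)
jl loop: taken
mov edx, [eax] → edx=M[216]=-3
sub edx, 14 → edx=(-3)-14=-17
add eax, 4 → eax=216+4=220
add ebx, 1 → ebx=4+1=5
cmp ebx, 5  (cmp 5,5)
jl loop: not taken
halt.
Total executed instructions: 34.

34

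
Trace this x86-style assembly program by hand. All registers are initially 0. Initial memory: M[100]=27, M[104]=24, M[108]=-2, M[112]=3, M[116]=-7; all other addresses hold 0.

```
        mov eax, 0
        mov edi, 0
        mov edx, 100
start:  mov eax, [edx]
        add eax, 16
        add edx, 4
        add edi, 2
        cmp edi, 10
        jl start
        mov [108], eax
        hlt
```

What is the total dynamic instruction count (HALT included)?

eax=0
edi=0
edx=100
eax=M[100]=27
eax=27+16=43
edx=100+4=104
edi=0+2=2
cmp edi, 10  (cmp 2,10)
jl start: taken
eax=M[104]=24
eax=24+16=40
edx=104+4=108
edi=2+2=4
cmp edi, 10  (cmp 4,10)
jl start: taken
eax=M[108]=-2
eax=(-2)+16=14
edx=108+4=112
edi=4+2=6
cmp edi, 10  (cmp 6,10)
jl start: taken
eax=M[112]=3
eax=3+16=19
edx=112+4=116
edi=6+2=8
cmp edi, 10  (cmp 8,10)
jl start: taken
eax=M[116]=-7
eax=(-7)+16=9
edx=116+4=120
edi=8+2=10
cmp edi, 10  (cmp 10,10)
jl start: not taken
mov [108], eax → M[108]=9
halt.
Total executed instructions: 35.

35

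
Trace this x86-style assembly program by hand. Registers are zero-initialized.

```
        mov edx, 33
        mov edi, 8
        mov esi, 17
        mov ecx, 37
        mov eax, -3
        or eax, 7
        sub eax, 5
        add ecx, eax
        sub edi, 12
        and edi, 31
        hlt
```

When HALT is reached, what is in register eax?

after mov edx, 33: edx=33
after mov edi, 8: edi=8
after mov esi, 17: esi=17
after mov ecx, 37: ecx=37
after mov eax, -3: eax=-3
after or eax, 7: eax=(-3)|7=-1
after sub eax, 5: eax=(-1)-5=-6
after add ecx, eax: ecx=37+(-6)=31
after sub edi, 12: edi=8-12=-4
after and edi, 31: edi=(-4)&31=28
halt.

-6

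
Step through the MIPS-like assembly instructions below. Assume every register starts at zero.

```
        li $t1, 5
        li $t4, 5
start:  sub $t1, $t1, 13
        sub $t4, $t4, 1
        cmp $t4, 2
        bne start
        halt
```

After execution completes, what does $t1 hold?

li $t1, 5 → $t1=5
li $t4, 5 → $t4=5
sub $t1, $t1, 13 → $t1=5-13=-8
sub $t4, $t4, 1 → $t4=5-1=4
cmp $t4, 2  (cmp 4,2)
bne start: taken
sub $t1, $t1, 13 → $t1=(-8)-13=-21
sub $t4, $t4, 1 → $t4=4-1=3
cmp $t4, 2  (cmp 3,2)
bne start: taken
sub $t1, $t1, 13 → $t1=(-21)-13=-34
sub $t4, $t4, 1 → $t4=3-1=2
cmp $t4, 2  (cmp 2,2)
bne start: not taken
halt.

-34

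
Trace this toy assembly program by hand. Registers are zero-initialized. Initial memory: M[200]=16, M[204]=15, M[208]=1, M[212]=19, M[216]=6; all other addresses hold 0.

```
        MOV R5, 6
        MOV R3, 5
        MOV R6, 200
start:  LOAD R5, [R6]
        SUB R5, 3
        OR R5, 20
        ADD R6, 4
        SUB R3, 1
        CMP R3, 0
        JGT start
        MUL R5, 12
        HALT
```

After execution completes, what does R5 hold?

276

MOV R5, 6 → R5=6
MOV R3, 5 → R3=5
MOV R6, 200 → R6=200
LOAD R5, [R6] → R5=M[200]=16
SUB R5, 3 → R5=16-3=13
OR R5, 20 → R5=13|20=29
ADD R6, 4 → R6=200+4=204
SUB R3, 1 → R3=5-1=4
CMP R3, 0  (cmp 4,0)
JGT start: taken
LOAD R5, [R6] → R5=M[204]=15
SUB R5, 3 → R5=15-3=12
OR R5, 20 → R5=12|20=28
ADD R6, 4 → R6=204+4=208
SUB R3, 1 → R3=4-1=3
CMP R3, 0  (cmp 3,0)
JGT start: taken
LOAD R5, [R6] → R5=M[208]=1
SUB R5, 3 → R5=1-3=-2
OR R5, 20 → R5=(-2)|20=-2
ADD R6, 4 → R6=208+4=212
SUB R3, 1 → R3=3-1=2
CMP R3, 0  (cmp 2,0)
JGT start: taken
LOAD R5, [R6] → R5=M[212]=19
SUB R5, 3 → R5=19-3=16
OR R5, 20 → R5=16|20=20
ADD R6, 4 → R6=212+4=216
SUB R3, 1 → R3=2-1=1
CMP R3, 0  (cmp 1,0)
JGT start: taken
LOAD R5, [R6] → R5=M[216]=6
SUB R5, 3 → R5=6-3=3
OR R5, 20 → R5=3|20=23
ADD R6, 4 → R6=216+4=220
SUB R3, 1 → R3=1-1=0
CMP R3, 0  (cmp 0,0)
JGT start: not taken
MUL R5, 12 → R5=23*12=276
halt.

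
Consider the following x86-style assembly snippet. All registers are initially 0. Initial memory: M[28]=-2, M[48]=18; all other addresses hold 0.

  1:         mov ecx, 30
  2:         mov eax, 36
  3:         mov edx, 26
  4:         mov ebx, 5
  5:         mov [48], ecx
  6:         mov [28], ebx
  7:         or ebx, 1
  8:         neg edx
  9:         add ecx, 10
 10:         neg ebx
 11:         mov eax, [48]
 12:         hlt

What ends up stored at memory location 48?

after mov ecx, 30: ecx=30
after mov eax, 36: eax=36
after mov edx, 26: edx=26
after mov ebx, 5: ebx=5
mov [48], ecx → M[48]=30
mov [28], ebx → M[28]=5
after or ebx, 1: ebx=5|1=5
after neg edx: edx=-(26)=-26
after add ecx, 10: ecx=30+10=40
after neg ebx: ebx=-(5)=-5
after mov eax, [48]: eax=M[48]=30
halt.

30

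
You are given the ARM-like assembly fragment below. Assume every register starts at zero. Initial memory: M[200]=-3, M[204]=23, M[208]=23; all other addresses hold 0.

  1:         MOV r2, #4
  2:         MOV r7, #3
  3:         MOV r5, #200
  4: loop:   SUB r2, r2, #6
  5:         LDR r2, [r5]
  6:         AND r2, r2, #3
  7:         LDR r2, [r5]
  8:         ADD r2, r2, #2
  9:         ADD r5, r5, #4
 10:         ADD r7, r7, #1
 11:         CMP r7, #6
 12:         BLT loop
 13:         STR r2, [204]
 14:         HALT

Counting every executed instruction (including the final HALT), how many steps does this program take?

32

r2=4
r7=3
r5=200
r2=4-6=-2
r2=M[200]=-3
r2=(-3)&3=1
r2=M[200]=-3
r2=(-3)+2=-1
r5=200+4=204
r7=3+1=4
CMP r7, #6  (cmp 4,6)
BLT loop: taken
r2=(-1)-6=-7
r2=M[204]=23
r2=23&3=3
r2=M[204]=23
r2=23+2=25
r5=204+4=208
r7=4+1=5
CMP r7, #6  (cmp 5,6)
BLT loop: taken
r2=25-6=19
r2=M[208]=23
r2=23&3=3
r2=M[208]=23
r2=23+2=25
r5=208+4=212
r7=5+1=6
CMP r7, #6  (cmp 6,6)
BLT loop: not taken
STR r2, [204] → M[204]=25
halt.
Total executed instructions: 32.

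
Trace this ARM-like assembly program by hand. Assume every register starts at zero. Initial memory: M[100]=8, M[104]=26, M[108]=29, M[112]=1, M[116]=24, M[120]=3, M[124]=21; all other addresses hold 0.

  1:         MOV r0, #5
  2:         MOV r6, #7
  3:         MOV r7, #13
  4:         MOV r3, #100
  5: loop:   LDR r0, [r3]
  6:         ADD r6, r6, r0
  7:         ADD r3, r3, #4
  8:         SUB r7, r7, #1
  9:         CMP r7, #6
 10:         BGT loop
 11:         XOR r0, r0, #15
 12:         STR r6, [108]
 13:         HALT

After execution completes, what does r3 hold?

after MOV r0, #5: r0=5
after MOV r6, #7: r6=7
after MOV r7, #13: r7=13
after MOV r3, #100: r3=100
after LDR r0, [r3]: r0=M[100]=8
after ADD r6, r6, r0: r6=7+8=15
after ADD r3, r3, #4: r3=100+4=104
after SUB r7, r7, #1: r7=13-1=12
CMP r7, #6  (cmp 12,6)
BGT loop: taken
after LDR r0, [r3]: r0=M[104]=26
after ADD r6, r6, r0: r6=15+26=41
after ADD r3, r3, #4: r3=104+4=108
after SUB r7, r7, #1: r7=12-1=11
CMP r7, #6  (cmp 11,6)
BGT loop: taken
after LDR r0, [r3]: r0=M[108]=29
after ADD r6, r6, r0: r6=41+29=70
after ADD r3, r3, #4: r3=108+4=112
after SUB r7, r7, #1: r7=11-1=10
CMP r7, #6  (cmp 10,6)
BGT loop: taken
after LDR r0, [r3]: r0=M[112]=1
after ADD r6, r6, r0: r6=70+1=71
after ADD r3, r3, #4: r3=112+4=116
after SUB r7, r7, #1: r7=10-1=9
CMP r7, #6  (cmp 9,6)
BGT loop: taken
after LDR r0, [r3]: r0=M[116]=24
after ADD r6, r6, r0: r6=71+24=95
after ADD r3, r3, #4: r3=116+4=120
after SUB r7, r7, #1: r7=9-1=8
CMP r7, #6  (cmp 8,6)
BGT loop: taken
after LDR r0, [r3]: r0=M[120]=3
after ADD r6, r6, r0: r6=95+3=98
after ADD r3, r3, #4: r3=120+4=124
after SUB r7, r7, #1: r7=8-1=7
CMP r7, #6  (cmp 7,6)
BGT loop: taken
after LDR r0, [r3]: r0=M[124]=21
after ADD r6, r6, r0: r6=98+21=119
after ADD r3, r3, #4: r3=124+4=128
after SUB r7, r7, #1: r7=7-1=6
CMP r7, #6  (cmp 6,6)
BGT loop: not taken
after XOR r0, r0, #15: r0=21^15=26
STR r6, [108] → M[108]=119
halt.

128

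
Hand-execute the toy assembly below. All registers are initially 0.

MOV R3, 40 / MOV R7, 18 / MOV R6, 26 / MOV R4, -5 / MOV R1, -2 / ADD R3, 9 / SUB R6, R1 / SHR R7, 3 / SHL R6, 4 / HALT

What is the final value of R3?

MOV R3, 40 → R3=40
MOV R7, 18 → R7=18
MOV R6, 26 → R6=26
MOV R4, -5 → R4=-5
MOV R1, -2 → R1=-2
ADD R3, 9 → R3=40+9=49
SUB R6, R1 → R6=26-(-2)=28
SHR R7, 3 → R7=18>>3=2
SHL R6, 4 → R6=28<<4=448
halt.

49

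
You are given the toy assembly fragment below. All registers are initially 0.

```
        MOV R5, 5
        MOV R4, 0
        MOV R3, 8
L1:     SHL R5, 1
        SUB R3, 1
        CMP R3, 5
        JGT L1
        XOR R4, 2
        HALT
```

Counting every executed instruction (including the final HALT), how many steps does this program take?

17

MOV R5, 5 → R5=5
MOV R4, 0 → R4=0
MOV R3, 8 → R3=8
SHL R5, 1 → R5=5<<1=10
SUB R3, 1 → R3=8-1=7
CMP R3, 5  (cmp 7,5)
JGT L1: taken
SHL R5, 1 → R5=10<<1=20
SUB R3, 1 → R3=7-1=6
CMP R3, 5  (cmp 6,5)
JGT L1: taken
SHL R5, 1 → R5=20<<1=40
SUB R3, 1 → R3=6-1=5
CMP R3, 5  (cmp 5,5)
JGT L1: not taken
XOR R4, 2 → R4=0^2=2
halt.
Total executed instructions: 17.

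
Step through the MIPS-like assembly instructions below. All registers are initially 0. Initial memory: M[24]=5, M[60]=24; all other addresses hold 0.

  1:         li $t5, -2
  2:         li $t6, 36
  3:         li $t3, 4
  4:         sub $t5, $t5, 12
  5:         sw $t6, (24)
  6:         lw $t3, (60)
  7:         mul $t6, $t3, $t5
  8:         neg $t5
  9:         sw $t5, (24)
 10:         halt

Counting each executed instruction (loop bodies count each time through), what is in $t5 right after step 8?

14

li $t5, -2 → $t5=-2
li $t6, 36 → $t6=36
li $t3, 4 → $t3=4
sub $t5, $t5, 12 → $t5=(-2)-12=-14
sw $t6, (24) → M[24]=36
lw $t3, (60) → $t3=M[60]=24
mul $t6, $t3, $t5 → $t6=24*(-14)=-336
neg $t5 → $t5=-(-14)=14
After step 8: $t5 = 14.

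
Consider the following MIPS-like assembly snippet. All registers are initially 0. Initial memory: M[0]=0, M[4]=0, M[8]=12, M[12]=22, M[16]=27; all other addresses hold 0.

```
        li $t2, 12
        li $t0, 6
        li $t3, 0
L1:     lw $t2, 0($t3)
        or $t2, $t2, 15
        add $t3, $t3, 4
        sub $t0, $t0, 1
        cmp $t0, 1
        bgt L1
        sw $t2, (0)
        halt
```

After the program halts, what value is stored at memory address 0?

$t2=12
$t0=6
$t3=0
$t2=M[0]=0
$t2=0|15=15
$t3=0+4=4
$t0=6-1=5
cmp $t0, 1  (cmp 5,1)
bgt L1: taken
$t2=M[4]=0
$t2=0|15=15
$t3=4+4=8
$t0=5-1=4
cmp $t0, 1  (cmp 4,1)
bgt L1: taken
$t2=M[8]=12
$t2=12|15=15
$t3=8+4=12
$t0=4-1=3
cmp $t0, 1  (cmp 3,1)
bgt L1: taken
$t2=M[12]=22
$t2=22|15=31
$t3=12+4=16
$t0=3-1=2
cmp $t0, 1  (cmp 2,1)
bgt L1: taken
$t2=M[16]=27
$t2=27|15=31
$t3=16+4=20
$t0=2-1=1
cmp $t0, 1  (cmp 1,1)
bgt L1: not taken
sw $t2, (0) → M[0]=31
halt.

31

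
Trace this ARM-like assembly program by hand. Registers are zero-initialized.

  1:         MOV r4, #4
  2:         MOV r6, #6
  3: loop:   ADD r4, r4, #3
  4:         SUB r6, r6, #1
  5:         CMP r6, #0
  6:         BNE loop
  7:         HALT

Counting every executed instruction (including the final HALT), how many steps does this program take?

27

MOV r4, #4 → r4=4
MOV r6, #6 → r6=6
ADD r4, r4, #3 → r4=4+3=7
SUB r6, r6, #1 → r6=6-1=5
CMP r6, #0  (cmp 5,0)
BNE loop: taken
ADD r4, r4, #3 → r4=7+3=10
SUB r6, r6, #1 → r6=5-1=4
CMP r6, #0  (cmp 4,0)
BNE loop: taken
ADD r4, r4, #3 → r4=10+3=13
SUB r6, r6, #1 → r6=4-1=3
CMP r6, #0  (cmp 3,0)
BNE loop: taken
ADD r4, r4, #3 → r4=13+3=16
SUB r6, r6, #1 → r6=3-1=2
CMP r6, #0  (cmp 2,0)
BNE loop: taken
ADD r4, r4, #3 → r4=16+3=19
SUB r6, r6, #1 → r6=2-1=1
CMP r6, #0  (cmp 1,0)
BNE loop: taken
ADD r4, r4, #3 → r4=19+3=22
SUB r6, r6, #1 → r6=1-1=0
CMP r6, #0  (cmp 0,0)
BNE loop: not taken
halt.
Total executed instructions: 27.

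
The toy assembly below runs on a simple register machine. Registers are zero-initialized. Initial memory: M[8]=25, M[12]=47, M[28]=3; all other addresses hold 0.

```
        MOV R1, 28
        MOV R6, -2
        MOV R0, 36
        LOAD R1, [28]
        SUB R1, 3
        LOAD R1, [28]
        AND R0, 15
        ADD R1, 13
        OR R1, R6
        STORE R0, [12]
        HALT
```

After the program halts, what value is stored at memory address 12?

4

MOV R1, 28 → R1=28
MOV R6, -2 → R6=-2
MOV R0, 36 → R0=36
LOAD R1, [28] → R1=M[28]=3
SUB R1, 3 → R1=3-3=0
LOAD R1, [28] → R1=M[28]=3
AND R0, 15 → R0=36&15=4
ADD R1, 13 → R1=3+13=16
OR R1, R6 → R1=16|(-2)=-2
STORE R0, [12] → M[12]=4
halt.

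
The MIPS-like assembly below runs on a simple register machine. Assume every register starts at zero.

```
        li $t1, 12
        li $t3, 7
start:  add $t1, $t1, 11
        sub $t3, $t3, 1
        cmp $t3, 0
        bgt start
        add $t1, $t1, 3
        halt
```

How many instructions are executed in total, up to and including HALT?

32

$t1=12
$t3=7
$t1=12+11=23
$t3=7-1=6
cmp $t3, 0  (cmp 6,0)
bgt start: taken
$t1=23+11=34
$t3=6-1=5
cmp $t3, 0  (cmp 5,0)
bgt start: taken
$t1=34+11=45
$t3=5-1=4
cmp $t3, 0  (cmp 4,0)
bgt start: taken
$t1=45+11=56
$t3=4-1=3
cmp $t3, 0  (cmp 3,0)
bgt start: taken
$t1=56+11=67
$t3=3-1=2
cmp $t3, 0  (cmp 2,0)
bgt start: taken
$t1=67+11=78
$t3=2-1=1
cmp $t3, 0  (cmp 1,0)
bgt start: taken
$t1=78+11=89
$t3=1-1=0
cmp $t3, 0  (cmp 0,0)
bgt start: not taken
$t1=89+3=92
halt.
Total executed instructions: 32.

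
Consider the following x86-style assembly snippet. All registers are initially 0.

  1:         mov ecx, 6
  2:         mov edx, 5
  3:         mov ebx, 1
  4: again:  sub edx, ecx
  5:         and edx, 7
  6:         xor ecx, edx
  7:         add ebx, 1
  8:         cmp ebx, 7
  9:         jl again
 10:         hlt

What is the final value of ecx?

after mov ecx, 6: ecx=6
after mov edx, 5: edx=5
after mov ebx, 1: ebx=1
after sub edx, ecx: edx=5-6=-1
after and edx, 7: edx=(-1)&7=7
after xor ecx, edx: ecx=6^7=1
after add ebx, 1: ebx=1+1=2
cmp ebx, 7  (cmp 2,7)
jl again: taken
after sub edx, ecx: edx=7-1=6
after and edx, 7: edx=6&7=6
after xor ecx, edx: ecx=1^6=7
after add ebx, 1: ebx=2+1=3
cmp ebx, 7  (cmp 3,7)
jl again: taken
after sub edx, ecx: edx=6-7=-1
after and edx, 7: edx=(-1)&7=7
after xor ecx, edx: ecx=7^7=0
after add ebx, 1: ebx=3+1=4
cmp ebx, 7  (cmp 4,7)
jl again: taken
after sub edx, ecx: edx=7-0=7
after and edx, 7: edx=7&7=7
after xor ecx, edx: ecx=0^7=7
after add ebx, 1: ebx=4+1=5
cmp ebx, 7  (cmp 5,7)
jl again: taken
after sub edx, ecx: edx=7-7=0
after and edx, 7: edx=0&7=0
after xor ecx, edx: ecx=7^0=7
after add ebx, 1: ebx=5+1=6
cmp ebx, 7  (cmp 6,7)
jl again: taken
after sub edx, ecx: edx=0-7=-7
after and edx, 7: edx=(-7)&7=1
after xor ecx, edx: ecx=7^1=6
after add ebx, 1: ebx=6+1=7
cmp ebx, 7  (cmp 7,7)
jl again: not taken
halt.

6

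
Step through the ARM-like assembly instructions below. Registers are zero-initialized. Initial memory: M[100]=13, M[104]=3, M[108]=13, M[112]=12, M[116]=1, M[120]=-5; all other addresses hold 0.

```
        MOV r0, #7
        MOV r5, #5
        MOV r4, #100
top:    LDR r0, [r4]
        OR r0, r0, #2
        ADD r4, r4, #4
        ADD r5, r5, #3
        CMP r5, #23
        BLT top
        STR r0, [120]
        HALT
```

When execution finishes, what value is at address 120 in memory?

r0=7
r5=5
r4=100
r0=M[100]=13
r0=13|2=15
r4=100+4=104
r5=5+3=8
CMP r5, #23  (cmp 8,23)
BLT top: taken
r0=M[104]=3
r0=3|2=3
r4=104+4=108
r5=8+3=11
CMP r5, #23  (cmp 11,23)
BLT top: taken
r0=M[108]=13
r0=13|2=15
r4=108+4=112
r5=11+3=14
CMP r5, #23  (cmp 14,23)
BLT top: taken
r0=M[112]=12
r0=12|2=14
r4=112+4=116
r5=14+3=17
CMP r5, #23  (cmp 17,23)
BLT top: taken
r0=M[116]=1
r0=1|2=3
r4=116+4=120
r5=17+3=20
CMP r5, #23  (cmp 20,23)
BLT top: taken
r0=M[120]=-5
r0=(-5)|2=-5
r4=120+4=124
r5=20+3=23
CMP r5, #23  (cmp 23,23)
BLT top: not taken
STR r0, [120] → M[120]=-5
halt.

-5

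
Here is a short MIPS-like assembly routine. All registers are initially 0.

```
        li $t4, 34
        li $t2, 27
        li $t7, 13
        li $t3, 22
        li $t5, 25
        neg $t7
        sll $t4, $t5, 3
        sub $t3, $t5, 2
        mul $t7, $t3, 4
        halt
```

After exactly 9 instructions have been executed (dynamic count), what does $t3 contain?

23

after li $t4, 34: $t4=34
after li $t2, 27: $t2=27
after li $t7, 13: $t7=13
after li $t3, 22: $t3=22
after li $t5, 25: $t5=25
after neg $t7: $t7=-(13)=-13
after sll $t4, $t5, 3: $t4=25<<3=200
after sub $t3, $t5, 2: $t3=25-2=23
after mul $t7, $t3, 4: $t7=23*4=92
After step 9: $t3 = 23.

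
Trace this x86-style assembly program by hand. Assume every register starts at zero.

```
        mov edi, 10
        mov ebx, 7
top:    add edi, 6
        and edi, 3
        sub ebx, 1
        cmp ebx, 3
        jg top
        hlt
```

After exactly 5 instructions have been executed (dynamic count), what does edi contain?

0

edi=10
ebx=7
edi=10+6=16
edi=16&3=0
ebx=7-1=6
After step 5: edi = 0.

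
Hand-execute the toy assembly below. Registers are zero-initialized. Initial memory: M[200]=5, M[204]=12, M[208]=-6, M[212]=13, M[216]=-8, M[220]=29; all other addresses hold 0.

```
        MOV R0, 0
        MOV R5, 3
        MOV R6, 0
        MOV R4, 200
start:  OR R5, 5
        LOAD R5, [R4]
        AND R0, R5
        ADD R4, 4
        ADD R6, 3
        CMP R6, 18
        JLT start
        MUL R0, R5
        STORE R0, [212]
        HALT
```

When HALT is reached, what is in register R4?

R0=0
R5=3
R6=0
R4=200
R5=3|5=7
R5=M[200]=5
R0=0&5=0
R4=200+4=204
R6=0+3=3
CMP R6, 18  (cmp 3,18)
JLT start: taken
R5=5|5=5
R5=M[204]=12
R0=0&12=0
R4=204+4=208
R6=3+3=6
CMP R6, 18  (cmp 6,18)
JLT start: taken
R5=12|5=13
R5=M[208]=-6
R0=0&(-6)=0
R4=208+4=212
R6=6+3=9
CMP R6, 18  (cmp 9,18)
JLT start: taken
R5=(-6)|5=-1
R5=M[212]=13
R0=0&13=0
R4=212+4=216
R6=9+3=12
CMP R6, 18  (cmp 12,18)
JLT start: taken
R5=13|5=13
R5=M[216]=-8
R0=0&(-8)=0
R4=216+4=220
R6=12+3=15
CMP R6, 18  (cmp 15,18)
JLT start: taken
R5=(-8)|5=-3
R5=M[220]=29
R0=0&29=0
R4=220+4=224
R6=15+3=18
CMP R6, 18  (cmp 18,18)
JLT start: not taken
R0=0*29=0
STORE R0, [212] → M[212]=0
halt.

224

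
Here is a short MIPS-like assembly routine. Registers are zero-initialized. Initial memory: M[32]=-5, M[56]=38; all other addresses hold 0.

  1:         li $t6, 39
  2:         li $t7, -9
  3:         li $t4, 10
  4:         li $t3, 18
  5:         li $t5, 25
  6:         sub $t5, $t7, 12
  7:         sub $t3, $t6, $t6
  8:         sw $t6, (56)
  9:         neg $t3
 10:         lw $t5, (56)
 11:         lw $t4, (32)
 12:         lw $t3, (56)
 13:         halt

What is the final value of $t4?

li $t6, 39 → $t6=39
li $t7, -9 → $t7=-9
li $t4, 10 → $t4=10
li $t3, 18 → $t3=18
li $t5, 25 → $t5=25
sub $t5, $t7, 12 → $t5=(-9)-12=-21
sub $t3, $t6, $t6 → $t3=39-39=0
sw $t6, (56) → M[56]=39
neg $t3 → $t3=-(0)=0
lw $t5, (56) → $t5=M[56]=39
lw $t4, (32) → $t4=M[32]=-5
lw $t3, (56) → $t3=M[56]=39
halt.

-5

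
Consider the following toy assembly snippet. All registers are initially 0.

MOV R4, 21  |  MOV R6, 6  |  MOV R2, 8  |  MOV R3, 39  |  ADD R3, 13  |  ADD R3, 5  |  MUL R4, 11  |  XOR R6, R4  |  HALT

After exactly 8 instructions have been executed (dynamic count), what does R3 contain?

MOV R4, 21 → R4=21
MOV R6, 6 → R6=6
MOV R2, 8 → R2=8
MOV R3, 39 → R3=39
ADD R3, 13 → R3=39+13=52
ADD R3, 5 → R3=52+5=57
MUL R4, 11 → R4=21*11=231
XOR R6, R4 → R6=6^231=225
After step 8: R3 = 57.

57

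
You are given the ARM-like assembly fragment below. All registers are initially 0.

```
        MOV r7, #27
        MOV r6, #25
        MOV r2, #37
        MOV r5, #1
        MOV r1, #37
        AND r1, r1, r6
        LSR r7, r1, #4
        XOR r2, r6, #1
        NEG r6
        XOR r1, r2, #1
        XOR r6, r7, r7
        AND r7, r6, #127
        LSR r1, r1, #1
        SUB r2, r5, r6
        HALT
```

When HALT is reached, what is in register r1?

12

after MOV r7, #27: r7=27
after MOV r6, #25: r6=25
after MOV r2, #37: r2=37
after MOV r5, #1: r5=1
after MOV r1, #37: r1=37
after AND r1, r1, r6: r1=37&25=1
after LSR r7, r1, #4: r7=1>>4=0
after XOR r2, r6, #1: r2=25^1=24
after NEG r6: r6=-(25)=-25
after XOR r1, r2, #1: r1=24^1=25
after XOR r6, r7, r7: r6=0^0=0
after AND r7, r6, #127: r7=0&127=0
after LSR r1, r1, #1: r1=25>>1=12
after SUB r2, r5, r6: r2=1-0=1
halt.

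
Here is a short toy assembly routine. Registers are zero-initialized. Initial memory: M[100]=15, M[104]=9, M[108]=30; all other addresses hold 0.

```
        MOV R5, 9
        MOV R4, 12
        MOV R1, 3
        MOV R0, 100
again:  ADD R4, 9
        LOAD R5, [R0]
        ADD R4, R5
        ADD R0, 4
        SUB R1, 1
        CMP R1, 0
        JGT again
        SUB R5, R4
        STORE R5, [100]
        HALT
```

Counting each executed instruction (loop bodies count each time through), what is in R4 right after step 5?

21

MOV R5, 9 → R5=9
MOV R4, 12 → R4=12
MOV R1, 3 → R1=3
MOV R0, 100 → R0=100
ADD R4, 9 → R4=12+9=21
After step 5: R4 = 21.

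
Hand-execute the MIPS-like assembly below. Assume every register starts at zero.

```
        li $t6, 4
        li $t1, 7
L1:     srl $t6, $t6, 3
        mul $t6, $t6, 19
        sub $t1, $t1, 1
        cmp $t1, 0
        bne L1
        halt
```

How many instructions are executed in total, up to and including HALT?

li $t6, 4 → $t6=4
li $t1, 7 → $t1=7
srl $t6, $t6, 3 → $t6=4>>3=0
mul $t6, $t6, 19 → $t6=0*19=0
sub $t1, $t1, 1 → $t1=7-1=6
cmp $t1, 0  (cmp 6,0)
bne L1: taken
srl $t6, $t6, 3 → $t6=0>>3=0
mul $t6, $t6, 19 → $t6=0*19=0
sub $t1, $t1, 1 → $t1=6-1=5
cmp $t1, 0  (cmp 5,0)
bne L1: taken
srl $t6, $t6, 3 → $t6=0>>3=0
mul $t6, $t6, 19 → $t6=0*19=0
sub $t1, $t1, 1 → $t1=5-1=4
cmp $t1, 0  (cmp 4,0)
bne L1: taken
srl $t6, $t6, 3 → $t6=0>>3=0
mul $t6, $t6, 19 → $t6=0*19=0
sub $t1, $t1, 1 → $t1=4-1=3
cmp $t1, 0  (cmp 3,0)
bne L1: taken
srl $t6, $t6, 3 → $t6=0>>3=0
mul $t6, $t6, 19 → $t6=0*19=0
sub $t1, $t1, 1 → $t1=3-1=2
cmp $t1, 0  (cmp 2,0)
bne L1: taken
srl $t6, $t6, 3 → $t6=0>>3=0
mul $t6, $t6, 19 → $t6=0*19=0
sub $t1, $t1, 1 → $t1=2-1=1
cmp $t1, 0  (cmp 1,0)
bne L1: taken
srl $t6, $t6, 3 → $t6=0>>3=0
mul $t6, $t6, 19 → $t6=0*19=0
sub $t1, $t1, 1 → $t1=1-1=0
cmp $t1, 0  (cmp 0,0)
bne L1: not taken
halt.
Total executed instructions: 38.

38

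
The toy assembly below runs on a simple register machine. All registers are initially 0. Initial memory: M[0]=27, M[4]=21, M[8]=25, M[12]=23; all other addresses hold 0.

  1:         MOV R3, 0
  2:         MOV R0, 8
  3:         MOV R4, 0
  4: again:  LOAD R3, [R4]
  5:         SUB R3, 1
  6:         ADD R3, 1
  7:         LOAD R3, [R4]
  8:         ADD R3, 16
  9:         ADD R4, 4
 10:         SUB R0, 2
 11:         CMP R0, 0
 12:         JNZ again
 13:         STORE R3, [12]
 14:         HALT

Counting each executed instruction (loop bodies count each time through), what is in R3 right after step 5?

after MOV R3, 0: R3=0
after MOV R0, 8: R0=8
after MOV R4, 0: R4=0
after LOAD R3, [R4]: R3=M[0]=27
after SUB R3, 1: R3=27-1=26
After step 5: R3 = 26.

26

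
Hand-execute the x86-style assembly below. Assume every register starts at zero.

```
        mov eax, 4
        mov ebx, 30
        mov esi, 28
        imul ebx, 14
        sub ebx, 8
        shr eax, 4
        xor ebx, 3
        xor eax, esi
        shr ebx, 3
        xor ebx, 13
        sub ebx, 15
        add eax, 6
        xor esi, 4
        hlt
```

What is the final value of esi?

24

after mov eax, 4: eax=4
after mov ebx, 30: ebx=30
after mov esi, 28: esi=28
after imul ebx, 14: ebx=30*14=420
after sub ebx, 8: ebx=420-8=412
after shr eax, 4: eax=4>>4=0
after xor ebx, 3: ebx=412^3=415
after xor eax, esi: eax=0^28=28
after shr ebx, 3: ebx=415>>3=51
after xor ebx, 13: ebx=51^13=62
after sub ebx, 15: ebx=62-15=47
after add eax, 6: eax=28+6=34
after xor esi, 4: esi=28^4=24
halt.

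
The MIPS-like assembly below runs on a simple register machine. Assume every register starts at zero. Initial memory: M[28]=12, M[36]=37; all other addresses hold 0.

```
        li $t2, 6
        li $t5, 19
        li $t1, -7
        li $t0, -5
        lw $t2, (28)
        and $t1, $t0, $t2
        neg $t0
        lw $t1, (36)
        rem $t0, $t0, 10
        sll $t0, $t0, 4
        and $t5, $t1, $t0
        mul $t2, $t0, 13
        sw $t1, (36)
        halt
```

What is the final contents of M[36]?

37

after li $t2, 6: $t2=6
after li $t5, 19: $t5=19
after li $t1, -7: $t1=-7
after li $t0, -5: $t0=-5
after lw $t2, (28): $t2=M[28]=12
after and $t1, $t0, $t2: $t1=(-5)&12=8
after neg $t0: $t0=-(-5)=5
after lw $t1, (36): $t1=M[36]=37
after rem $t0, $t0, 10: $t0=5%10=5
after sll $t0, $t0, 4: $t0=5<<4=80
after and $t5, $t1, $t0: $t5=37&80=0
after mul $t2, $t0, 13: $t2=80*13=1040
sw $t1, (36) → M[36]=37
halt.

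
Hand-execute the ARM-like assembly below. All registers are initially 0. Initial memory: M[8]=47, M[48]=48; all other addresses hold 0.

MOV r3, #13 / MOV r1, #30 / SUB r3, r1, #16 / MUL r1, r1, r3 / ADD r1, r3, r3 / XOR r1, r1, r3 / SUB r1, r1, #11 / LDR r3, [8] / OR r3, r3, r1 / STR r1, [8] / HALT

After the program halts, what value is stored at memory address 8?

MOV r3, #13 → r3=13
MOV r1, #30 → r1=30
SUB r3, r1, #16 → r3=30-16=14
MUL r1, r1, r3 → r1=30*14=420
ADD r1, r3, r3 → r1=14+14=28
XOR r1, r1, r3 → r1=28^14=18
SUB r1, r1, #11 → r1=18-11=7
LDR r3, [8] → r3=M[8]=47
OR r3, r3, r1 → r3=47|7=47
STR r1, [8] → M[8]=7
halt.

7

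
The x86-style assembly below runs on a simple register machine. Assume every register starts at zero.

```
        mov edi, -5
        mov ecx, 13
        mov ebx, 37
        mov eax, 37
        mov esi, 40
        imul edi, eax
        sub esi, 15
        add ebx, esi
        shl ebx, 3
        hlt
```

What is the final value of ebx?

mov edi, -5 → edi=-5
mov ecx, 13 → ecx=13
mov ebx, 37 → ebx=37
mov eax, 37 → eax=37
mov esi, 40 → esi=40
imul edi, eax → edi=(-5)*37=-185
sub esi, 15 → esi=40-15=25
add ebx, esi → ebx=37+25=62
shl ebx, 3 → ebx=62<<3=496
halt.

496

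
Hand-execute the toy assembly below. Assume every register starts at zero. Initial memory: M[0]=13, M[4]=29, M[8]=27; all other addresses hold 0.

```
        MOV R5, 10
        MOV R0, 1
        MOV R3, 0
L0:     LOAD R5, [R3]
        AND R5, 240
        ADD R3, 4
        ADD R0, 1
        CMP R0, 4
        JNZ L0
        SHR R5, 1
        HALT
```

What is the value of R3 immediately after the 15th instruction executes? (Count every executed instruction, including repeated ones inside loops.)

MOV R5, 10 → R5=10
MOV R0, 1 → R0=1
MOV R3, 0 → R3=0
LOAD R5, [R3] → R5=M[0]=13
AND R5, 240 → R5=13&240=0
ADD R3, 4 → R3=0+4=4
ADD R0, 1 → R0=1+1=2
CMP R0, 4  (cmp 2,4)
JNZ L0: taken
LOAD R5, [R3] → R5=M[4]=29
AND R5, 240 → R5=29&240=16
ADD R3, 4 → R3=4+4=8
ADD R0, 1 → R0=2+1=3
CMP R0, 4  (cmp 3,4)
JNZ L0: taken
After step 15: R3 = 8.

8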